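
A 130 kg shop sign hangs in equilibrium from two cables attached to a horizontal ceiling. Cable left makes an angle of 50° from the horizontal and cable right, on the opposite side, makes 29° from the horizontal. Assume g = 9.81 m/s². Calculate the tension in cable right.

T_right ≈ 835 N

Weight W = 130 × 9.81 = 1275 N acts straight down.
Horizontal: T_left cos 50° = T_right cos 29°  →  T_left = 1.361 T_right.
Vertical: T_left sin 50° + T_right sin 29° = 1275.
Substituting the horizontal relation into the vertical equation gives 1.527 T_right = 1275, so T_right = 835.1 N.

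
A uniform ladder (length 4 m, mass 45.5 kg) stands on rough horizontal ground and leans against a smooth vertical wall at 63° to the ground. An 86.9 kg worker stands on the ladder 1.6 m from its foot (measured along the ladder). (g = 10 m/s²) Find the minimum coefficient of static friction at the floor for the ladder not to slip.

ΣF_y = 0: N_floor = 45.5×10 + 86.9×10 = 1324 N.
Torques about the foot: N_wall · 4 sin 63° = 45.5×10×2 cos 63° + 86.9×10×1.6 cos 63° → N_wall = 293.03 N.
ΣF_x = 0: f_floor = N_wall = 293.03 N.
μ_min = f_floor / N_floor = 293.03 / 1324 = 0.2213.

μ_min ≈ 0.221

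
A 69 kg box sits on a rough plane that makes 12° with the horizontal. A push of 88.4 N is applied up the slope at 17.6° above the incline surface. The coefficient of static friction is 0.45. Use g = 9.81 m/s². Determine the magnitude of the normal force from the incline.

N ≈ 635 N

Axes along / perpendicular to the incline. W sin 12° = 140.7 N down-slope; W cos 12° = 662.1 N into the surface.
Perpendicular: N = W cos 12° − P sin 17.6° = 662.1 − 26.73 = 635.4 N.
Along incline: P cos 17.6° + f = W sin 12° (friction acts up-slope) → f = 140.7 − 84.26 = 56.47 N.
|f| = 56.47 N ≤ μN = 285.9 N, so the box is indeed static.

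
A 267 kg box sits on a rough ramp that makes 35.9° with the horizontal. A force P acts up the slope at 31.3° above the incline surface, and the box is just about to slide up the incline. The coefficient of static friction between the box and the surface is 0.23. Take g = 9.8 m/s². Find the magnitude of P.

On the verge of sliding up the incline, friction equals μN and acts down the slope.
Perpendicular: N + P sin 31.3° = W cos 35.9° = 2120 N.
Along incline: P cos 31.3° = W sin 35.9° + μN  with W sin 35.9° = 1534 N.
Solving the pair for P and N: P = 2076 N, N = 1041 N (and f = μN = 239.5 N).

P ≈ 2080 N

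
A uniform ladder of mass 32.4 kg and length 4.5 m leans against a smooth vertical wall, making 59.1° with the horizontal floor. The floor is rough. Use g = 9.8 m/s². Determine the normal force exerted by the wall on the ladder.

N_wall ≈ 95 N

Torques about the foot: N_wall · 4.5 sin 59.1° = 32.4×9.8×2.25 cos 59.1° → N_wall = 95.016 N.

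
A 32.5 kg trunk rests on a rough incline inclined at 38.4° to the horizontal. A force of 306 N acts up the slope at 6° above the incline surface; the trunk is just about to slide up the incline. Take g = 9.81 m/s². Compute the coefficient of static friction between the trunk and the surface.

On the verge of sliding up the incline, friction is at its maximum μN and acts down the slope.
Perpendicular to incline: N = W cos 38.4° − P sin 6° = 249.9 − 31.99 = 217.9 N.
Along incline: P cos 6° − μN = W sin 38.4° → μ = −(W sin 38.4° − P cos 6°) / N = 0.4878.

μ ≈ 0.488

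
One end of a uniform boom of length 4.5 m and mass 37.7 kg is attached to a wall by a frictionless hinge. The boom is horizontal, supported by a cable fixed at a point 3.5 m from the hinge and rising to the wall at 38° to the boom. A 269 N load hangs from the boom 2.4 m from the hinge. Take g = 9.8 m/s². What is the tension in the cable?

Take torques about the hinge: T sin 38° · 3.5 = 37.7×9.8×2.25 + 269×2.4 = 1476.9 N·m.
So T = 1476.9 / (0.6157 × 3.5) = 685.39 N.

T ≈ 685 N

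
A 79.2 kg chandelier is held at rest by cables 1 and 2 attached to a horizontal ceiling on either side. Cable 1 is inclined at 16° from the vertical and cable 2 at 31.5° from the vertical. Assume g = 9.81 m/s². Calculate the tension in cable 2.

Angles from the horizontal: cable 1 is 90° − 16° = 74°, cable 2 is 90° − 31.5° = 58.5°.
Weight W = 79.2 × 9.81 = 777 N acts straight down.
Horizontal: T_1 cos 74° = T_2 cos 58.5°  →  T_1 = 1.896 T_2.
Vertical: T_1 sin 74° + T_2 sin 58.5° = 777.
Substituting the horizontal relation into the vertical equation gives 2.675 T_2 = 777, so T_2 = 290.5 N.

T_2 ≈ 290 N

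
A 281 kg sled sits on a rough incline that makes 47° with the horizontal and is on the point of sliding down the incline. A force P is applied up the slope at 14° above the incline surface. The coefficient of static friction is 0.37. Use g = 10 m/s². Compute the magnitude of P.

On the verge of sliding down the incline, friction equals μN and acts up the slope.
Perpendicular: N + P sin 14° = W cos 47° = 1916 N.
Along incline: P cos 14° + μN = W sin 47° with W sin 47° = 2055 N.
Solving the pair for P and N: P = 1528 N, N = 1547 N (and f = μN = 572.3 N).

P ≈ 1530 N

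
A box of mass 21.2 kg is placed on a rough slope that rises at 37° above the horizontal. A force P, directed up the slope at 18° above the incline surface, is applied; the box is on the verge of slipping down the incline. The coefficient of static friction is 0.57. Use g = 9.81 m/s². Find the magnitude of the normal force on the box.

N ≈ 154 N

On the verge of sliding down the incline, friction equals μN and acts up the slope.
Perpendicular: N + P sin 18° = W cos 37° = 166.1 N.
Along incline: P cos 18° + μN = W sin 37° with W sin 37° = 125.2 N.
Solving the pair for P and N: P = 39.34 N, N = 153.9 N (and f = μN = 87.74 N).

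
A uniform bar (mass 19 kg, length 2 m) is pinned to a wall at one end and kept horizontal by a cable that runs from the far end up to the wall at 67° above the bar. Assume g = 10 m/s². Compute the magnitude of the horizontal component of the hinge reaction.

H_x ≈ 40.3 N

Take torques about the hinge: T sin 67° · 2 = 19×10×1 = 190 N·m.
So T = 190 / (0.9205 × 2) = 103.2 N.
ΣF_x = 0: H_x = T cos 67° = 40.325 N.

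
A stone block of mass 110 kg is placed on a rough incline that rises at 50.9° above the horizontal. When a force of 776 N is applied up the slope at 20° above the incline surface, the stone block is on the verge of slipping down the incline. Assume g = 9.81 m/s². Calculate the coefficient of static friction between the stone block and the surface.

μ ≈ 0.261

On the verge of sliding down the incline, friction is at its maximum μN and acts up the slope.
Perpendicular to incline: N = W cos 50.9° − P sin 20° = 680.6 − 265.4 = 415.2 N.
Along incline: P cos 20° + μN = W sin 50.9° → μ = (W sin 50.9° − P cos 20°) / N = 0.2607.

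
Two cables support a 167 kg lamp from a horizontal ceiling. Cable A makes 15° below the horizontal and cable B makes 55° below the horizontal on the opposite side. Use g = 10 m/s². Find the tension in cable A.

T_A ≈ 1020 N

Weight W = 167 × 10 = 1670 N acts straight down.
Horizontal: T_A cos 15° = T_B cos 55°  →  T_B = 1.684 T_A.
Vertical: T_A sin 15° + T_B sin 55° = 1670.
Substituting the horizontal relation into the vertical equation gives 1.638 T_A = 1670, so T_A = 1019 N.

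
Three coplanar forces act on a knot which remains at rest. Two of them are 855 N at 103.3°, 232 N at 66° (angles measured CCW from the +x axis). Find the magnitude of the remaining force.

Sum the known components: ΣF_x = -102.3 N, ΣF_y = 1044 N.
For equilibrium the remaining force must supply (−ΣF_x, −ΣF_y) = (102.3, -1044) N.
Magnitude = √((102.3)² + (-1044)²) = 1049 N; direction = atan2(-1044, 102.3) = 275.6°.

F ≈ 1050 N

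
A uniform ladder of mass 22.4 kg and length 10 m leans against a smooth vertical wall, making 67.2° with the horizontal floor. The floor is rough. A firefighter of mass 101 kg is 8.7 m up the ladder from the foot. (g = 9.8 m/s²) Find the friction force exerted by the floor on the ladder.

Torques about the foot: N_wall · 10 sin 67.2° = 22.4×9.8×5 cos 67.2° + 101×9.8×8.7 cos 67.2° → N_wall = 408.12 N.
ΣF_x = 0: f_floor = N_wall = 408.12 N.

f ≈ 408 N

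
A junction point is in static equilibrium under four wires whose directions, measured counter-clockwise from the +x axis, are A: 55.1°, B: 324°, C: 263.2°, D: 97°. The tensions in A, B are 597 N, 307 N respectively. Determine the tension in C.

T_C ≈ 2610 N

Resolve: ΣF_x = 597 cos 55.1° + 307 cos 324° + T_C cos 263.2° + T_D cos 97° = 0.
        ΣF_y = 597 sin 55.1° + 307 sin 324° + T_C sin 263.2° + T_D sin 97° = 0.
The known terms sum to (589.9, 309.2) N, so -0.1184 T_C − 0.1219 T_D = -589.9 and -0.9930 T_C + 0.9925 T_D = -309.2.
Solving simultaneously: T_C = 2613 N, T_D = 2302 N.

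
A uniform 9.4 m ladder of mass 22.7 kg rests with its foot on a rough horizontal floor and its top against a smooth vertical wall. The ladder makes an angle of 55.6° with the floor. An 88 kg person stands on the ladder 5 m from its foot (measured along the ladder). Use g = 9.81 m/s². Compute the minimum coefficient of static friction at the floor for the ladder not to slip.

ΣF_y = 0: N_floor = 22.7×9.81 + 88×9.81 = 1086 N.
Torques about the foot: N_wall · 9.4 sin 55.6° = 22.7×9.81×4.7 cos 55.6° + 88×9.81×5 cos 55.6° → N_wall = 390.65 N.
ΣF_x = 0: f_floor = N_wall = 390.65 N.
μ_min = f_floor / N_floor = 390.65 / 1086 = 0.3597.

μ_min ≈ 0.360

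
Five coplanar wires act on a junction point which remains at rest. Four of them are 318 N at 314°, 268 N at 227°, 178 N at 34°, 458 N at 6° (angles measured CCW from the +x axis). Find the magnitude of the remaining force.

F ≈ 699 N

Sum the known components: ΣF_x = 641.2 N, ΣF_y = -277.3 N.
For equilibrium the remaining force must supply (−ΣF_x, −ΣF_y) = (-641.2, 277.3) N.
Magnitude = √((-641.2)² + (277.3)²) = 698.6 N; direction = atan2(277.3, -641.2) = 156.6°.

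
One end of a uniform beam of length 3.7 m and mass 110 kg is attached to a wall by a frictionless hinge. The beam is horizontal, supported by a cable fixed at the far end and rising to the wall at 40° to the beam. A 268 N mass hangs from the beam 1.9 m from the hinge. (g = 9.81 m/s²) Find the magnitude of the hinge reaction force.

|H| ≈ 1050 N

Take torques about the hinge: T sin 40° · 3.7 = 110×9.81×1.85 + 268×1.9 = 2505.5 N·m.
So T = 2505.5 / (0.6428 × 3.7) = 1053.5 N.
ΣF_x = 0: H_x = T cos 40° = 807.02 N.
ΣF_y = 0: H_y = (110×9.81 + 268) − T sin 40° = 1347.1 − 677.17 = 669.93 N.
|H| = √(H_x² + H_y²) = √((807.02)² + (669.93)²) = 1048.9 N.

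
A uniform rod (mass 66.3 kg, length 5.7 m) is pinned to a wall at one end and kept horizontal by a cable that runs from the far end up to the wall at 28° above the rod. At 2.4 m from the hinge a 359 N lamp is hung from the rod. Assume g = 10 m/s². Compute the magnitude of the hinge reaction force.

Take torques about the hinge: T sin 28° · 5.7 = 66.3×10×2.85 + 359×2.4 = 2751.2 N·m.
So T = 2751.2 / (0.4695 × 5.7) = 1028.1 N.
ΣF_x = 0: H_x = T cos 28° = 907.75 N.
ΣF_y = 0: H_y = (66.3×10 + 359) − T sin 28° = 1022 − 482.66 = 539.34 N.
|H| = √(H_x² + H_y²) = √((907.75)² + (539.34)²) = 1055.9 N.

|H| ≈ 1060 N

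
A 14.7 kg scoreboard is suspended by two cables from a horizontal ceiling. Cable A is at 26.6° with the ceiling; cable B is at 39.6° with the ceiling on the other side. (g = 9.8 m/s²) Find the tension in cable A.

Weight W = 14.7 × 9.8 = 144.1 N acts straight down.
Horizontal: T_A cos 26.6° = T_B cos 39.6°  →  T_B = 1.16 T_A.
Vertical: T_A sin 26.6° + T_B sin 39.6° = 144.1.
Substituting the horizontal relation into the vertical equation gives 1.187 T_A = 144.1, so T_A = 121.3 N.

T_A ≈ 121 N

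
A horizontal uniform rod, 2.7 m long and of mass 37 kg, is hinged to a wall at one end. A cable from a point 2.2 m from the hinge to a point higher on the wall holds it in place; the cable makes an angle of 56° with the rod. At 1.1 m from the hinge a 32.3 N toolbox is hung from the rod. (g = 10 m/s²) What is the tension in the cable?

T ≈ 293 N

Take torques about the hinge: T sin 56° · 2.2 = 37×10×1.35 + 32.3×1.1 = 535.03 N·m.
So T = 535.03 / (0.8290 × 2.2) = 293.35 N.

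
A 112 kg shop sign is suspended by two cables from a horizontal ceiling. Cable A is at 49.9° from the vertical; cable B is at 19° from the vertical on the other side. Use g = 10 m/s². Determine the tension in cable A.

Angles from the horizontal: cable A is 90° − 49.9° = 40.1°, cable B is 90° − 19° = 71°.
Weight W = 112 × 10 = 1120 N acts straight down.
Horizontal: T_A cos 40.1° = T_B cos 71°  →  T_B = 2.349 T_A.
Vertical: T_A sin 40.1° + T_B sin 71° = 1120.
Substituting the horizontal relation into the vertical equation gives 2.866 T_A = 1120, so T_A = 390.8 N.

T_A ≈ 391 N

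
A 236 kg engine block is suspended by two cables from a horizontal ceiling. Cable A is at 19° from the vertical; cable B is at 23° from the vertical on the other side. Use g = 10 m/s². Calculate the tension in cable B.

T_B ≈ 1150 N

Angles from the horizontal: cable A is 90° − 19° = 71°, cable B is 90° − 23° = 67°.
Weight W = 236 × 10 = 2360 N acts straight down.
Horizontal: T_A cos 71° = T_B cos 67°  →  T_A = 1.2 T_B.
Vertical: T_A sin 71° + T_B sin 67° = 2360.
Substituting the horizontal relation into the vertical equation gives 2.055 T_B = 2360, so T_B = 1148 N.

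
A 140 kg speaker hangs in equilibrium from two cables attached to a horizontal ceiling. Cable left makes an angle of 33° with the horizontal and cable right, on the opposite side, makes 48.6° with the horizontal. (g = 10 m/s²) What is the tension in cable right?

T_right ≈ 1190 N

Weight W = 140 × 10 = 1400 N acts straight down.
Horizontal: T_left cos 33° = T_right cos 48.6°  →  T_left = 0.7885 T_right.
Vertical: T_left sin 33° + T_right sin 48.6° = 1400.
Substituting the horizontal relation into the vertical equation gives 1.18 T_right = 1400, so T_right = 1187 N.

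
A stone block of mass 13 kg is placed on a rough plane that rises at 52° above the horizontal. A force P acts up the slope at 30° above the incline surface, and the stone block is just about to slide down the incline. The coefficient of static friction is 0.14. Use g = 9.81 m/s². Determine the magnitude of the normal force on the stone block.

On the verge of sliding down the incline, friction equals μN and acts up the slope.
Perpendicular: N + P sin 30° = W cos 52° = 78.52 N.
Along incline: P cos 30° + μN = W sin 52° with W sin 52° = 100.5 N.
Solving the pair for P and N: P = 112.4 N, N = 22.3 N (and f = μN = 3.122 N).

N ≈ 22.3 N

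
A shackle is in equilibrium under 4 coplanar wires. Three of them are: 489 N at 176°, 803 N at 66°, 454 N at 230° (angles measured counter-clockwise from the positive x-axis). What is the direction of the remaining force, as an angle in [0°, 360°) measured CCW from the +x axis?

θ ≈ 317°

Sum the known components: ΣF_x = -453 N, ΣF_y = 419.9 N.
For equilibrium the remaining force must supply (−ΣF_x, −ΣF_y) = (453, -419.9) N.
Magnitude = √((453)² + (-419.9)²) = 617.7 N; direction = atan2(-419.9, 453) = 317.2°.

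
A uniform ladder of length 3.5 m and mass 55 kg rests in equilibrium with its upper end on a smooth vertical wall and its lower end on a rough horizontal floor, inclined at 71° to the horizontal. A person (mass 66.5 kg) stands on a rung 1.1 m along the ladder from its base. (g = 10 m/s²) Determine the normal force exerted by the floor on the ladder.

N_floor ≈ 1220 N

ΣF_y = 0: N_floor = 55×10 + 66.5×10 = 1215 N.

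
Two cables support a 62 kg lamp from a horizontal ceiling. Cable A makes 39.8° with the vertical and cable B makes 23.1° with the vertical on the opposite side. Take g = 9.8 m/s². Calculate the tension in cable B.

Angles from the horizontal: cable A is 90° − 39.8° = 50.2°, cable B is 90° − 23.1° = 66.9°.
Weight W = 62 × 9.8 = 607.6 N acts straight down.
Horizontal: T_A cos 50.2° = T_B cos 66.9°  →  T_A = 0.6129 T_B.
Vertical: T_A sin 50.2° + T_B sin 66.9° = 607.6.
Substituting the horizontal relation into the vertical equation gives 1.391 T_B = 607.6, so T_B = 436.9 N.

T_B ≈ 437 N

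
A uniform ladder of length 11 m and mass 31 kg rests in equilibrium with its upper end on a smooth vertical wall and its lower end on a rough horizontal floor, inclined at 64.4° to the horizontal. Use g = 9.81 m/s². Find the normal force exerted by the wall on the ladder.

N_wall ≈ 72.9 N

Torques about the foot: N_wall · 11 sin 64.4° = 31×9.81×5.5 cos 64.4° → N_wall = 72.853 N.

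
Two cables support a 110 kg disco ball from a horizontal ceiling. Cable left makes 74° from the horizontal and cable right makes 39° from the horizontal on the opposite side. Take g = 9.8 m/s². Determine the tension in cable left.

T_left ≈ 910 N

Weight W = 110 × 9.8 = 1078 N acts straight down.
Horizontal: T_left cos 74° = T_right cos 39°  →  T_right = 0.3547 T_left.
Vertical: T_left sin 74° + T_right sin 39° = 1078.
Substituting the horizontal relation into the vertical equation gives 1.184 T_left = 1078, so T_left = 910.1 N.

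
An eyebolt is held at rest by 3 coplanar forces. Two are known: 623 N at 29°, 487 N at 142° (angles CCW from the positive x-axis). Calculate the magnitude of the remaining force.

Sum the known components: ΣF_x = 161.1 N, ΣF_y = 601.9 N.
For equilibrium the remaining force must supply (−ΣF_x, −ΣF_y) = (-161.1, -601.9) N.
Magnitude = √((-161.1)² + (-601.9)²) = 623.1 N; direction = atan2(-601.9, -161.1) = 255.0°.

F ≈ 623 N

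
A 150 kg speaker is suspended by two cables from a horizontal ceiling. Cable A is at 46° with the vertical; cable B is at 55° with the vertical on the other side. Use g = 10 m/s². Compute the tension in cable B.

Angles from the horizontal: cable A is 90° − 46° = 44°, cable B is 90° − 55° = 35°.
Weight W = 150 × 10 = 1500 N acts straight down.
Horizontal: T_A cos 44° = T_B cos 35°  →  T_A = 1.139 T_B.
Vertical: T_A sin 44° + T_B sin 35° = 1500.
Substituting the horizontal relation into the vertical equation gives 1.365 T_B = 1500, so T_B = 1099 N.

T_B ≈ 1100 N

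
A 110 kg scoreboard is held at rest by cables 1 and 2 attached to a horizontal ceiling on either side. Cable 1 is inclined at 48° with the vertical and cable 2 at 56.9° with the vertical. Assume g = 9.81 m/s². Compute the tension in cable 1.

T_1 ≈ 935 N

Angles from the horizontal: cable 1 is 90° − 48° = 42°, cable 2 is 90° − 56.9° = 33.1°.
Weight W = 110 × 9.81 = 1079 N acts straight down.
Horizontal: T_1 cos 42° = T_2 cos 33.1°  →  T_2 = 0.8871 T_1.
Vertical: T_1 sin 42° + T_2 sin 33.1° = 1079.
Substituting the horizontal relation into the vertical equation gives 1.154 T_1 = 1079, so T_1 = 935.4 N.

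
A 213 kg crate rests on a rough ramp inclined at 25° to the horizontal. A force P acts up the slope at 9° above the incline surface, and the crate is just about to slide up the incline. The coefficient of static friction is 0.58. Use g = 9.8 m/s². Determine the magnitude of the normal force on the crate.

N ≈ 1600 N

On the verge of sliding up the incline, friction equals μN and acts down the slope.
Perpendicular: N + P sin 9° = W cos 25° = 1892 N.
Along incline: P cos 9° = W sin 25° + μN  with W sin 25° = 882.2 N.
Solving the pair for P and N: P = 1835 N, N = 1605 N (and f = μN = 930.7 N).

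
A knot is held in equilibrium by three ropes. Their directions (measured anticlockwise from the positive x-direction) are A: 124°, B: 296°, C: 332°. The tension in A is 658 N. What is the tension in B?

T_B ≈ 526 N

Resolve: ΣF_x = 658 cos 124° + T_B cos 296° + T_C cos 332° = 0.
        ΣF_y = 658 sin 124° + T_B sin 296° + T_C sin 332° = 0.
The known terms sum to (-367.9, 545.5) N, so 0.4384 T_B + 0.8829 T_C = 367.9 and -0.8988 T_B − 0.4695 T_C = -545.5.
Solving simultaneously: T_B = 525.6 N, T_C = 155.8 N.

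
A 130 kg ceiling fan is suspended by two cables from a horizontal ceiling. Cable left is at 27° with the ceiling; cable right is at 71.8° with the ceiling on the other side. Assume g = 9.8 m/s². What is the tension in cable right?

T_right ≈ 1150 N

Weight W = 130 × 9.8 = 1274 N acts straight down.
Horizontal: T_left cos 27° = T_right cos 71.8°  →  T_left = 0.3505 T_right.
Vertical: T_left sin 27° + T_right sin 71.8° = 1274.
Substituting the horizontal relation into the vertical equation gives 1.109 T_right = 1274, so T_right = 1149 N.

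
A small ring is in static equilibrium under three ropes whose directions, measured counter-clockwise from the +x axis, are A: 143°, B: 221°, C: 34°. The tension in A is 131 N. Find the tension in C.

T_C ≈ 1050 N

Resolve: ΣF_x = 131 cos 143° + T_B cos 221° + T_C cos 34° = 0.
        ΣF_y = 131 sin 143° + T_B sin 221° + T_C sin 34° = 0.
The known terms sum to (-104.6, 78.84) N, so -0.7547 T_B + 0.8290 T_C = 104.6 and -0.6561 T_B + 0.5592 T_C = -78.84.
Solving simultaneously: T_B = 1016 N, T_C = 1051 N.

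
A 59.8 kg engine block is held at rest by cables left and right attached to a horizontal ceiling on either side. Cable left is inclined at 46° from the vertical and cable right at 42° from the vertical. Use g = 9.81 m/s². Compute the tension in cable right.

T_right ≈ 422 N

Angles from the horizontal: cable left is 90° − 46° = 44°, cable right is 90° − 42° = 48°.
Weight W = 59.8 × 9.81 = 586.6 N acts straight down.
Horizontal: T_left cos 44° = T_right cos 48°  →  T_left = 0.9302 T_right.
Vertical: T_left sin 44° + T_right sin 48° = 586.6.
Substituting the horizontal relation into the vertical equation gives 1.389 T_right = 586.6, so T_right = 422.2 N.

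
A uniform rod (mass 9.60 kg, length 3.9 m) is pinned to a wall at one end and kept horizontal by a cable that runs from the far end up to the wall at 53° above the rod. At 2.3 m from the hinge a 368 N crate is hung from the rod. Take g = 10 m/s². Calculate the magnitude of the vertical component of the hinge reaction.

Take torques about the hinge: T sin 53° · 3.9 = 9.60×10×1.95 + 368×2.3 = 1033.6 N·m.
So T = 1033.6 / (0.7986 × 3.9) = 331.85 N.
ΣF_y = 0: H_y = (9.60×10 + 368) − T sin 53° = 464 − 265.03 = 198.97 N.

|H_y| ≈ 199 N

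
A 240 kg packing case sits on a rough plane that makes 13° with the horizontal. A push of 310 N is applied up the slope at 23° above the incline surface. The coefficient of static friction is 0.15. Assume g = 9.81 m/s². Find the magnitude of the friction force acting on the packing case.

Axes along / perpendicular to the incline. W sin 13° = 529.6 N down-slope; W cos 13° = 2294 N into the surface.
Perpendicular: N = W cos 13° − P sin 23° = 2294 − 121.1 = 2173 N.
Along incline: P cos 23° + f = W sin 13° (friction acts up-slope) → f = 529.6 − 285.4 = 244.3 N.
|f| = 244.3 N ≤ μN = 325.9 N, so the packing case is indeed static.

f ≈ 244 N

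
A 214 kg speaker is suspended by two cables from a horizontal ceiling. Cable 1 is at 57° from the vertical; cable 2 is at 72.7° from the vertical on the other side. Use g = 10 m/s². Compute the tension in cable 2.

T_2 ≈ 2330 N

Angles from the horizontal: cable 1 is 90° − 57° = 33°, cable 2 is 90° − 72.7° = 17.3°.
Weight W = 214 × 10 = 2140 N acts straight down.
Horizontal: T_1 cos 33° = T_2 cos 17.3°  →  T_1 = 1.138 T_2.
Vertical: T_1 sin 33° + T_2 sin 17.3° = 2140.
Substituting the horizontal relation into the vertical equation gives 0.9174 T_2 = 2140, so T_2 = 2333 N.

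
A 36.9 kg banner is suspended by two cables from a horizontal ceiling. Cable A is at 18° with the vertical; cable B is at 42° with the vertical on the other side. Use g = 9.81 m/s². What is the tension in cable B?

Angles from the horizontal: cable A is 90° − 18° = 72°, cable B is 90° − 42° = 48°.
Weight W = 36.9 × 9.81 = 362 N acts straight down.
Horizontal: T_A cos 72° = T_B cos 48°  →  T_A = 2.165 T_B.
Vertical: T_A sin 72° + T_B sin 48° = 362.
Substituting the horizontal relation into the vertical equation gives 2.803 T_B = 362, so T_B = 129.2 N.

T_B ≈ 129 N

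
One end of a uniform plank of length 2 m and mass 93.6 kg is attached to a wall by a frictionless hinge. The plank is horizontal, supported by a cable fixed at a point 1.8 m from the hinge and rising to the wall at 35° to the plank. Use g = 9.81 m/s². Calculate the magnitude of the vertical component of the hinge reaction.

|H_y| ≈ 408 N

Take torques about the hinge: T sin 35° · 1.8 = 93.6×9.81×1 = 918.22 N·m.
So T = 918.22 / (0.5736 × 1.8) = 889.37 N.
ΣF_y = 0: H_y = (93.6×9.81) − T sin 35° = 918.22 − 510.12 = 408.1 N.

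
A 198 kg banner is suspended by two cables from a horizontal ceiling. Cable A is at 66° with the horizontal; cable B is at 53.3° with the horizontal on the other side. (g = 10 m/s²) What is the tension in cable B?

Weight W = 198 × 10 = 1980 N acts straight down.
Horizontal: T_A cos 66° = T_B cos 53.3°  →  T_A = 1.469 T_B.
Vertical: T_A sin 66° + T_B sin 53.3° = 1980.
Substituting the horizontal relation into the vertical equation gives 2.144 T_B = 1980, so T_B = 923.5 N.

T_B ≈ 923 N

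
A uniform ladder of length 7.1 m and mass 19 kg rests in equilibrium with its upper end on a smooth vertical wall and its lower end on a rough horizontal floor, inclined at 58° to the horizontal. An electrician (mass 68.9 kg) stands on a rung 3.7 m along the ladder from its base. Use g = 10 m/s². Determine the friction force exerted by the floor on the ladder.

Torques about the foot: N_wall · 7.1 sin 58° = 19×10×3.55 cos 58° + 68.9×10×3.7 cos 58° → N_wall = 283.73 N.
ΣF_x = 0: f_floor = N_wall = 283.73 N.

f ≈ 284 N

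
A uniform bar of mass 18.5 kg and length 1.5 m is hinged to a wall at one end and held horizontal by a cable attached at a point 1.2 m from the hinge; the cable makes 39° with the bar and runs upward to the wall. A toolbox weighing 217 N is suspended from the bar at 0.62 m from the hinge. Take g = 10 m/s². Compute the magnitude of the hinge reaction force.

Take torques about the hinge: T sin 39° · 1.2 = 18.5×10×0.75 + 217×0.62 = 273.29 N·m.
So T = 273.29 / (0.6293 × 1.2) = 361.89 N.
ΣF_x = 0: H_x = T cos 39° = 281.24 N.
ΣF_y = 0: H_y = (18.5×10 + 217) − T sin 39° = 402 − 227.74 = 174.26 N.
|H| = √(H_x² + H_y²) = √((281.24)² + (174.26)²) = 330.85 N.

|H| ≈ 331 N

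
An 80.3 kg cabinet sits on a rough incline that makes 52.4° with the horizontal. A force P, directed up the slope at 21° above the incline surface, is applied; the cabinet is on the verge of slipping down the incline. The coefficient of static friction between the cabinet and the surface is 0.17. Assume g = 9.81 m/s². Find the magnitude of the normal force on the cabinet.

On the verge of sliding down the incline, friction equals μN and acts up the slope.
Perpendicular: N + P sin 21° = W cos 52.4° = 480.6 N.
Along incline: P cos 21° + μN = W sin 52.4° with W sin 52.4° = 624.1 N.
Solving the pair for P and N: P = 621.6 N, N = 257.9 N (and f = μN = 43.84 N).

N ≈ 258 N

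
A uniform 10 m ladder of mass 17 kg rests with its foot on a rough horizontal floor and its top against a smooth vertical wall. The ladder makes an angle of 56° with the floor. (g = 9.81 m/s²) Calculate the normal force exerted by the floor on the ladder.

N_floor ≈ 167 N

ΣF_y = 0: N_floor = 17×9.81 = 166.77 N.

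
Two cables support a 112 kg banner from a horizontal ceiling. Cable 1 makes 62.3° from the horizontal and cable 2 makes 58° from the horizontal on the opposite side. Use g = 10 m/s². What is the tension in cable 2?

T_2 ≈ 603 N

Weight W = 112 × 10 = 1120 N acts straight down.
Horizontal: T_1 cos 62.3° = T_2 cos 58°  →  T_1 = 1.14 T_2.
Vertical: T_1 sin 62.3° + T_2 sin 58° = 1120.
Substituting the horizontal relation into the vertical equation gives 1.857 T_2 = 1120, so T_2 = 603 N.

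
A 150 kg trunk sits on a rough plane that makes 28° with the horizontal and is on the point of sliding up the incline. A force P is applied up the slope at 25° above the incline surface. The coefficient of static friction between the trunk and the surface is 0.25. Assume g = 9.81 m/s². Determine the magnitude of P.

On the verge of sliding up the incline, friction equals μN and acts down the slope.
Perpendicular: N + P sin 25° = W cos 28° = 1299 N.
Along incline: P cos 25° = W sin 28° + μN  with W sin 28° = 690.8 N.
Solving the pair for P and N: P = 1004 N, N = 875.1 N (and f = μN = 218.8 N).

P ≈ 1000 N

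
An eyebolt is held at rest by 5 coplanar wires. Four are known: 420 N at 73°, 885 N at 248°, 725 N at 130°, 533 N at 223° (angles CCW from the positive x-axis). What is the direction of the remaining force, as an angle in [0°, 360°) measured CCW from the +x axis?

θ ≈ 12°

Sum the known components: ΣF_x = -1065 N, ΣF_y = -227 N.
For equilibrium the remaining force must supply (−ΣF_x, −ΣF_y) = (1065, 227) N.
Magnitude = √((1065)² + (227)²) = 1089 N; direction = atan2(227, 1065) = 12.0°.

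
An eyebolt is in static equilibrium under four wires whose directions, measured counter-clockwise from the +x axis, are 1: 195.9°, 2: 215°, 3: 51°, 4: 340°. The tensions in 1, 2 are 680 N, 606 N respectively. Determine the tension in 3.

T_3 ≈ 947 N

Resolve: ΣF_x = 680 cos 195.9° + 606 cos 215° + T_3 cos 51° + T_4 cos 340° = 0.
        ΣF_y = 680 sin 195.9° + 606 sin 215° + T_3 sin 51° + T_4 sin 340° = 0.
The known terms sum to (-1150, -533.9) N, so 0.6293 T_3 + 0.9397 T_4 = 1150 and 0.7771 T_3 − 0.3420 T_4 = 533.9.
Solving simultaneously: T_3 = 946.7 N, T_4 = 590.2 N.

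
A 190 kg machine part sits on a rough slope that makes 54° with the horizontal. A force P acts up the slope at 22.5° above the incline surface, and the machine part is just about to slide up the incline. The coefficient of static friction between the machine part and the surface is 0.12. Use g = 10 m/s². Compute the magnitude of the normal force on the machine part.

On the verge of sliding up the incline, friction equals μN and acts down the slope.
Perpendicular: N + P sin 22.5° = W cos 54° = 1117 N.
Along incline: P cos 22.5° = W sin 54° + μN  with W sin 54° = 1537 N.
Solving the pair for P and N: P = 1723 N, N = 457.4 N (and f = μN = 54.88 N).

N ≈ 457 N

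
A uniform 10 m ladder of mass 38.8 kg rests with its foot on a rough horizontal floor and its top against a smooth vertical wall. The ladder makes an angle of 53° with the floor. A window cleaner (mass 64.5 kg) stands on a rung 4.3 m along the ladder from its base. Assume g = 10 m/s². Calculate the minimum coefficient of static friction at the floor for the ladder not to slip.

μ_min ≈ 0.344

ΣF_y = 0: N_floor = 38.8×10 + 64.5×10 = 1033 N.
Torques about the foot: N_wall · 10 sin 53° = 38.8×10×5 cos 53° + 64.5×10×4.3 cos 53° → N_wall = 355.19 N.
ΣF_x = 0: f_floor = N_wall = 355.19 N.
μ_min = f_floor / N_floor = 355.19 / 1033 = 0.3438.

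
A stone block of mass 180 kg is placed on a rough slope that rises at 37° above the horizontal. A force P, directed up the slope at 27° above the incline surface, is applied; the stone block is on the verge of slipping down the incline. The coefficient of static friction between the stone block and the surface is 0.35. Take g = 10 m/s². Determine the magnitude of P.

P ≈ 792 N

On the verge of sliding down the incline, friction equals μN and acts up the slope.
Perpendicular: N + P sin 27° = W cos 37° = 1438 N.
Along incline: P cos 27° + μN = W sin 37° with W sin 37° = 1083 N.
Solving the pair for P and N: P = 792.4 N, N = 1078 N (and f = μN = 377.2 N).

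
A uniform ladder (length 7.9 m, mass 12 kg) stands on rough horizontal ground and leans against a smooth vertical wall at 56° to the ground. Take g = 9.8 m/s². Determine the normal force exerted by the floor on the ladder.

N_floor ≈ 118 N

ΣF_y = 0: N_floor = 12×9.8 = 117.6 N.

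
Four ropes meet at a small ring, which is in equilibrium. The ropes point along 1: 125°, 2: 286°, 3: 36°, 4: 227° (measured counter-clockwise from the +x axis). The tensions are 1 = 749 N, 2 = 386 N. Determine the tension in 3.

Resolve: ΣF_x = 749 cos 125° + 386 cos 286° + T_3 cos 36° + T_4 cos 227° = 0.
        ΣF_y = 749 sin 125° + 386 sin 286° + T_3 sin 36° + T_4 sin 227° = 0.
The known terms sum to (-323.2, 242.5) N, so 0.8090 T_3 − 0.6820 T_4 = 323.2 and 0.5878 T_3 − 0.7314 T_4 = -242.5.
Solving simultaneously: T_3 = 2106 N, T_4 = 2024 N.

T_3 ≈ 2110 N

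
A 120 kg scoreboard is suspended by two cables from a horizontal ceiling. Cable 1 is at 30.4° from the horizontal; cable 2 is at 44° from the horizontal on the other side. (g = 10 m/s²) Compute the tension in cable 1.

Weight W = 120 × 10 = 1200 N acts straight down.
Horizontal: T_1 cos 30.4° = T_2 cos 44°  →  T_2 = 1.199 T_1.
Vertical: T_1 sin 30.4° + T_2 sin 44° = 1200.
Substituting the horizontal relation into the vertical equation gives 1.339 T_1 = 1200, so T_1 = 896.2 N.

T_1 ≈ 896 N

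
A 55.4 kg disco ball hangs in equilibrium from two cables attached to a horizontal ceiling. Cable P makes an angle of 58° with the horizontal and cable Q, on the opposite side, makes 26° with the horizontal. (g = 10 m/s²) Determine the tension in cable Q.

Weight W = 55.4 × 10 = 554 N acts straight down.
Horizontal: T_P cos 58° = T_Q cos 26°  →  T_P = 1.696 T_Q.
Vertical: T_P sin 58° + T_Q sin 26° = 554.
Substituting the horizontal relation into the vertical equation gives 1.877 T_Q = 554, so T_Q = 295.2 N.

T_Q ≈ 295 N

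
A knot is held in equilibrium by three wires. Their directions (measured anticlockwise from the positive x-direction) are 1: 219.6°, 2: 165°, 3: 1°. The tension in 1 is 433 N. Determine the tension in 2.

T_2 ≈ 980 N

Resolve: ΣF_x = 433 cos 219.6° + T_2 cos 165° + T_3 cos 1° = 0.
        ΣF_y = 433 sin 219.6° + T_2 sin 165° + T_3 sin 1° = 0.
The known terms sum to (-333.6, -276) N, so -0.9659 T_2 + 0.9998 T_3 = 333.6 and 0.2588 T_2 + 0.0175 T_3 = 276.
Solving simultaneously: T_2 = 980.1 N, T_3 = 1280 N.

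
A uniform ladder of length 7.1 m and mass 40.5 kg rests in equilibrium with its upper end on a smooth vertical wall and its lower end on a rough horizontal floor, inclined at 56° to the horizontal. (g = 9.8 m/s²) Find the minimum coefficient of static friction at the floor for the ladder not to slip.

μ_min ≈ 0.337

ΣF_y = 0: N_floor = 40.5×9.8 = 396.9 N.
Torques about the foot: N_wall · 7.1 sin 56° = 40.5×9.8×3.55 cos 56° → N_wall = 133.86 N.
ΣF_x = 0: f_floor = N_wall = 133.86 N.
μ_min = f_floor / N_floor = 133.86 / 396.9 = 0.3373.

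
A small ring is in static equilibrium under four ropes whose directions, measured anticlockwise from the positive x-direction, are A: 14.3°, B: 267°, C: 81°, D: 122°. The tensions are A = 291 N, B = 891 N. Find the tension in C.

T_C ≈ 356 N

Resolve: ΣF_x = 291 cos 14.3° + 891 cos 267° + T_C cos 81° + T_D cos 122° = 0.
        ΣF_y = 291 sin 14.3° + 891 sin 267° + T_C sin 81° + T_D sin 122° = 0.
The known terms sum to (235.4, -817.9) N, so 0.1564 T_C − 0.5299 T_D = -235.4 and 0.9877 T_C + 0.8480 T_D = 817.9.
Solving simultaneously: T_C = 356.4 N, T_D = 549.3 N.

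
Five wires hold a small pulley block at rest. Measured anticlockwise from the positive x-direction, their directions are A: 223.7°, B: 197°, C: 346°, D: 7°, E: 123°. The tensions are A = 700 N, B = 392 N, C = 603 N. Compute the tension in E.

Resolve: ΣF_x = 700 cos 223.7° + 392 cos 197° + 603 cos 346° + T_D cos 7° + T_E cos 123° = 0.
        ΣF_y = 700 sin 223.7° + 392 sin 197° + 603 sin 346° + T_D sin 7° + T_E sin 123° = 0.
The known terms sum to (-295.9, -744.1) N, so 0.9925 T_D − 0.5446 T_E = 295.9 and 0.1219 T_D + 0.8387 T_E = 744.1.
Solving simultaneously: T_D = 727 N, T_E = 781.6 N.

T_E ≈ 782 N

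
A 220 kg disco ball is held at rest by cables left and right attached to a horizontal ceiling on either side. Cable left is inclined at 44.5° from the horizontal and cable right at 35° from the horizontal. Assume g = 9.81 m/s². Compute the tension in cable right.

T_right ≈ 1570 N

Weight W = 220 × 9.81 = 2158 N acts straight down.
Horizontal: T_left cos 44.5° = T_right cos 35°  →  T_left = 1.148 T_right.
Vertical: T_left sin 44.5° + T_right sin 35° = 2158.
Substituting the horizontal relation into the vertical equation gives 1.379 T_right = 2158, so T_right = 1566 N.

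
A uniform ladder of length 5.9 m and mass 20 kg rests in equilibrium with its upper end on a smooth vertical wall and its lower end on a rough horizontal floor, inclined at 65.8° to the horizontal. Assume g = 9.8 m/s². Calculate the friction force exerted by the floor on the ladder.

Torques about the foot: N_wall · 5.9 sin 65.8° = 20×9.8×2.95 cos 65.8° → N_wall = 44.043 N.
ΣF_x = 0: f_floor = N_wall = 44.043 N.

f ≈ 44 N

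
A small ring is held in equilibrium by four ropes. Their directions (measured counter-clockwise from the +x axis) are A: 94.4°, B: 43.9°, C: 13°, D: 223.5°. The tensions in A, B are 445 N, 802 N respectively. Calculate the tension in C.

T_C ≈ 691 N

Resolve: ΣF_x = 445 cos 94.4° + 802 cos 43.9° + T_C cos 13° + T_D cos 223.5° = 0.
        ΣF_y = 445 sin 94.4° + 802 sin 43.9° + T_C sin 13° + T_D sin 223.5° = 0.
The known terms sum to (543.7, 999.8) N, so 0.9744 T_C − 0.7254 T_D = -543.7 and 0.2250 T_C − 0.6884 T_D = -999.8.
Solving simultaneously: T_C = 691.5 N, T_D = 1678 N.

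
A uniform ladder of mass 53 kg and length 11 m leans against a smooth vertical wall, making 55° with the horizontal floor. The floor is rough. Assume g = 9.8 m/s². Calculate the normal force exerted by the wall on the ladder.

N_wall ≈ 182 N

Torques about the foot: N_wall · 11 sin 55° = 53×9.8×5.5 cos 55° → N_wall = 181.84 N.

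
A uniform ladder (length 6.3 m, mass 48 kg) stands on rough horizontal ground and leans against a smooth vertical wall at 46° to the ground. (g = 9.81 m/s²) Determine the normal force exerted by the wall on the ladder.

Torques about the foot: N_wall · 6.3 sin 46° = 48×9.81×3.15 cos 46° → N_wall = 227.36 N.

N_wall ≈ 227 N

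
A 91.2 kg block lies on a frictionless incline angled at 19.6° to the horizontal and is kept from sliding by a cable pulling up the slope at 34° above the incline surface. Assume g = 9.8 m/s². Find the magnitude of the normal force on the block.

Take axes along and perpendicular to the incline. Weight components: W sin 19.6° = 299.8 N down-slope, W cos 19.6° = 842 N into the surface.
Along incline: T cos 34° = W sin 19.6° → T = 361.6 N.
Perpendicular: N = W cos 19.6° − T sin 34° = 639.7 N.

N ≈ 640 N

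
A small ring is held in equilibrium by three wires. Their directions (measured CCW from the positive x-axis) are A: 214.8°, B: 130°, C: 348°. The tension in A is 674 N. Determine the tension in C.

T_C ≈ 1090 N

Resolve: ΣF_x = 674 cos 214.8° + T_B cos 130° + T_C cos 348° = 0.
        ΣF_y = 674 sin 214.8° + T_B sin 130° + T_C sin 348° = 0.
The known terms sum to (-553.5, -384.7) N, so -0.6428 T_B + 0.9781 T_C = 553.5 and 0.7660 T_B − 0.2079 T_C = 384.7.
Solving simultaneously: T_B = 798 N, T_C = 1090 N.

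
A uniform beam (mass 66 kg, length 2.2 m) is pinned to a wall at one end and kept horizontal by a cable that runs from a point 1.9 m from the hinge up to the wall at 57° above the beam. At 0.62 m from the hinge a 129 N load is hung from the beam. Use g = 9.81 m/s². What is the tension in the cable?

Take torques about the hinge: T sin 57° · 1.9 = 66×9.81×1.1 + 129×0.62 = 792.19 N·m.
So T = 792.19 / (0.8387 × 1.9) = 497.14 N.

T ≈ 497 N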